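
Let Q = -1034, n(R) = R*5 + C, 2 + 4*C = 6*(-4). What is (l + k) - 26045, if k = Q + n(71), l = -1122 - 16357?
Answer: -88419/2 ≈ -44210.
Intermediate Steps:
l = -17479
C = -13/2 (C = -½ + (6*(-4))/4 = -½ + (¼)*(-24) = -½ - 6 = -13/2 ≈ -6.5000)
n(R) = -13/2 + 5*R (n(R) = R*5 - 13/2 = 5*R - 13/2 = -13/2 + 5*R)
k = -1371/2 (k = -1034 + (-13/2 + 5*71) = -1034 + (-13/2 + 355) = -1034 + 697/2 = -1371/2 ≈ -685.50)
(l + k) - 26045 = (-17479 - 1371/2) - 26045 = -36329/2 - 26045 = -88419/2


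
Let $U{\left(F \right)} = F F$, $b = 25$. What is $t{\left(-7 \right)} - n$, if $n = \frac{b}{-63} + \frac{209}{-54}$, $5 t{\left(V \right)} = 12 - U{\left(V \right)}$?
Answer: $- \frac{5921}{1890} \approx -3.1328$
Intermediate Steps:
$U{\left(F \right)} = F^{2}$
$t{\left(V \right)} = \frac{12}{5} - \frac{V^{2}}{5}$ ($t{\left(V \right)} = \frac{12 - V^{2}}{5} = \frac{12}{5} - \frac{V^{2}}{5}$)
$n = - \frac{1613}{378}$ ($n = \frac{25}{-63} + \frac{209}{-54} = 25 \left(- \frac{1}{63}\right) + 209 \left(- \frac{1}{54}\right) = - \frac{25}{63} - \frac{209}{54} = - \frac{1613}{378} \approx -4.2672$)
$t{\left(-7 \right)} - n = \left(\frac{12}{5} - \frac{\left(-7\right)^{2}}{5}\right) - - \frac{1613}{378} = \left(\frac{12}{5} - \frac{49}{5}\right) + \frac{1613}{378} = - \frac{37}{5} + \frac{1613}{378} = - \frac{5921}{1890}$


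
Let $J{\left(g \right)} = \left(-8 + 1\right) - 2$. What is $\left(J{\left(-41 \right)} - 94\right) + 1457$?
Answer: $1354$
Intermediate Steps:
$J{\left(g \right)} = -9$ ($J{\left(g \right)} = -7 - 2 = -9$)
$\left(J{\left(-41 \right)} - 94\right) + 1457 = \left(-9 - 94\right) + 1457 = -103 + 1457 = 1354$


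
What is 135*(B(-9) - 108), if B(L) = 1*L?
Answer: -15795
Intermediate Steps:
B(L) = L
135*(B(-9) - 108) = 135*(-9 - 108) = 135*(-117) = -15795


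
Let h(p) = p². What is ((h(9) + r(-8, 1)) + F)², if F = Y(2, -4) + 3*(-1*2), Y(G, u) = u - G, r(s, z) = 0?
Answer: 4761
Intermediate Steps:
F = -12 (F = (-4 - 1*2) + 3*(-1*2) = (-4 - 2) + 3*(-2) = -6 - 6 = -12)
((h(9) + r(-8, 1)) + F)² = ((9² + 0) - 12)² = ((81 + 0) - 12)² = (81 - 12)² = 69² = 4761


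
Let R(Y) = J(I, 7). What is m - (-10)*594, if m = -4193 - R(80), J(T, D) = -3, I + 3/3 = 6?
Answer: 1750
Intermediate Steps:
I = 5 (I = -1 + 6 = 5)
R(Y) = -3
m = -4190 (m = -4193 - 1*(-3) = -4193 + 3 = -4190)
m - (-10)*594 = -4190 - (-10)*594 = -4190 - 1*(-5940) = -4190 + 5940 = 1750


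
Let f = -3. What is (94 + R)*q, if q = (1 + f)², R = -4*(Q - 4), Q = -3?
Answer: 488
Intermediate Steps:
R = 28 (R = -4*(-3 - 4) = -4*(-7) = 28)
q = 4 (q = (1 - 3)² = (-2)² = 4)
(94 + R)*q = (94 + 28)*4 = 122*4 = 488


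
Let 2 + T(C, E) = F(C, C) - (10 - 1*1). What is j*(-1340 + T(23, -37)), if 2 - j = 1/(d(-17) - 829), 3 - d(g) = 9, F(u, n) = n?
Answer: -2219088/835 ≈ -2657.6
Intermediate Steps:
d(g) = -6 (d(g) = 3 - 1*9 = 3 - 9 = -6)
j = 1671/835 (j = 2 - 1/(-6 - 829) = 2 - 1/(-835) = 2 - 1*(-1/835) = 2 + 1/835 = 1671/835 ≈ 2.0012)
T(C, E) = -11 + C (T(C, E) = -2 + (C - (10 - 1*1)) = -2 + (C - (10 - 1)) = -2 + (C - 1*9) = -2 + (C - 9) = -2 + (-9 + C) = -11 + C)
j*(-1340 + T(23, -37)) = 1671*(-1340 + (-11 + 23))/835 = 1671*(-1340 + 12)/835 = (1671/835)*(-1328) = -2219088/835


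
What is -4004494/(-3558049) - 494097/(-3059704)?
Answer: 14010587646529/10886576757496 ≈ 1.2870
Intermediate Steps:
-4004494/(-3558049) - 494097/(-3059704) = -4004494*(-1/3558049) - 494097*(-1/3059704) = 4004494/3558049 + 494097/3059704 = 14010587646529/10886576757496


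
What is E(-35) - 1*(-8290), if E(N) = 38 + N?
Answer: 8293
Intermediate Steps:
E(-35) - 1*(-8290) = (38 - 35) - 1*(-8290) = 3 + 8290 = 8293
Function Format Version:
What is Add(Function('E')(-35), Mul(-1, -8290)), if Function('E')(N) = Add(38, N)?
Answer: 8293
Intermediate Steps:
Add(Function('E')(-35), Mul(-1, -8290)) = Add(Add(38, -35), Mul(-1, -8290)) = Add(3, 8290) = 8293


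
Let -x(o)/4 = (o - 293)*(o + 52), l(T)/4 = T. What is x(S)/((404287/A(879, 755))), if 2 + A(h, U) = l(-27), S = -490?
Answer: 150899760/404287 ≈ 373.25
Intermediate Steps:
l(T) = 4*T
A(h, U) = -110 (A(h, U) = -2 + 4*(-27) = -2 - 108 = -110)
x(o) = -4*(-293 + o)*(52 + o) (x(o) = -4*(o - 293)*(o + 52) = -4*(-293 + o)*(52 + o))
x(S)/((404287/A(879, 755))) = (60944 - 4*(-490)² + 964*(-490))/((404287/(-110))) = (60944 - 4*240100 - 472360)/((404287*(-1/110))) = (60944 - 960400 - 472360)/(-404287/110) = -1371816*(-110/404287) = 150899760/404287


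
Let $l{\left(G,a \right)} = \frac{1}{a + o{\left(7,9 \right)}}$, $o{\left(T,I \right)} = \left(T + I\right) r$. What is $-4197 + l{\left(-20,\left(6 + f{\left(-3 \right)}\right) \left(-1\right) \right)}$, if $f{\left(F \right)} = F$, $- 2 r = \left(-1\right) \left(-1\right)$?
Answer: $- \frac{46168}{11} \approx -4197.1$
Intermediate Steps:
$r = - \frac{1}{2}$ ($r = - \frac{\left(-1\right) \left(-1\right)}{2} = \left(- \frac{1}{2}\right) 1 = - \frac{1}{2} \approx -0.5$)
$o{\left(T,I \right)} = - \frac{I}{2} - \frac{T}{2}$ ($o{\left(T,I \right)} = \left(T + I\right) \left(- \frac{1}{2}\right) = \left(I + T\right) \left(- \frac{1}{2}\right) = - \frac{I}{2} - \frac{T}{2}$)
$l{\left(G,a \right)} = \frac{1}{-8 + a}$ ($l{\left(G,a \right)} = \frac{1}{a - 8} = \frac{1}{-8 + a}$)
$-4197 + l{\left(-20,\left(6 + f{\left(-3 \right)}\right) \left(-1\right) \right)} = -4197 + \frac{1}{-8 + \left(6 - 3\right) \left(-1\right)} = -4197 + \frac{1}{-8 + 3 \left(-1\right)} = -4197 + \frac{1}{-8 - 3} = -4197 + \frac{1}{-11} = -4197 - \frac{1}{11} = - \frac{46168}{11}$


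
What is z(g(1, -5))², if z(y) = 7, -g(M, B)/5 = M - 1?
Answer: 49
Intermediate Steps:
g(M, B) = 5 - 5*M (g(M, B) = -5*(M - 1) = -5*(-1 + M) = 5 - 5*M)
z(g(1, -5))² = 7² = 49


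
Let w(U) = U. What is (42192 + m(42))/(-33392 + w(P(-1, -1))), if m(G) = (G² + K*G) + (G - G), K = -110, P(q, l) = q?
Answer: -13112/11131 ≈ -1.1780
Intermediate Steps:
m(G) = G² - 110*G (m(G) = (G² - 110*G) + (G - G) = (G² - 110*G) + 0 = G² - 110*G)
(42192 + m(42))/(-33392 + w(P(-1, -1))) = (42192 + 42*(-110 + 42))/(-33392 - 1) = (42192 + 42*(-68))/(-33393) = (42192 - 2856)*(-1/33393) = 39336*(-1/33393) = -13112/11131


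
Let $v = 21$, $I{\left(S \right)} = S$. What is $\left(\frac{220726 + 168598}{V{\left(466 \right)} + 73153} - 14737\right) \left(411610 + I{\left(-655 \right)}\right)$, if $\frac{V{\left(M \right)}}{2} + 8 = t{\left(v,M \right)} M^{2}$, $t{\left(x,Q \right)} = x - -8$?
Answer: $- \frac{15344291462449011}{2533637} \approx -6.0562 \cdot 10^{9}$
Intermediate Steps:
$t{\left(x,Q \right)} = 8 + x$ ($t{\left(x,Q \right)} = x + 8 = 8 + x$)
$V{\left(M \right)} = -16 + 58 M^{2}$ ($V{\left(M \right)} = -16 + 2 \left(8 + 21\right) M^{2} = -16 + 2 \cdot 29 M^{2} = -16 + 58 M^{2}$)
$\left(\frac{220726 + 168598}{V{\left(466 \right)} + 73153} - 14737\right) \left(411610 + I{\left(-655 \right)}\right) = \left(\frac{220726 + 168598}{\left(-16 + 58 \cdot 466^{2}\right) + 73153} - 14737\right) \left(411610 - 655\right) = \left(\frac{389324}{\left(-16 + 58 \cdot 217156\right) + 73153} - 14737\right) 410955 = \left(\frac{389324}{\left(-16 + 12595048\right) + 73153} - 14737\right) 410955 = \left(\frac{389324}{12595032 + 73153} - 14737\right) 410955 = \left(\frac{389324}{12668185} - 14737\right) 410955 = \left(- \frac{186690653021}{12668185}\right) 410955 = - \frac{15344291462449011}{2533637}$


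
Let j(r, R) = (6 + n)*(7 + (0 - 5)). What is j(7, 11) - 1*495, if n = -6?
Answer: -495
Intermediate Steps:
j(r, R) = 0 (j(r, R) = (6 - 6)*(7 + (0 - 5)) = 0*(7 - 5) = 0*2 = 0)
j(7, 11) - 1*495 = 0 - 1*495 = 0 - 495 = -495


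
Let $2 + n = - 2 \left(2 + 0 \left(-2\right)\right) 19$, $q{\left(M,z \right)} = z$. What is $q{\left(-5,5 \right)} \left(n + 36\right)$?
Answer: $-210$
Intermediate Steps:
$n = -78$ ($n = -2 + - 2 \left(2 + 0 \left(-2\right)\right) 19 = -2 + - 2 \left(2 + 0\right) 19 = -2 + \left(-2\right) 2 \cdot 19 = -2 - 76 = -78$)
$q{\left(-5,5 \right)} \left(n + 36\right) = 5 \left(-78 + 36\right) = 5 \left(-42\right) = -210$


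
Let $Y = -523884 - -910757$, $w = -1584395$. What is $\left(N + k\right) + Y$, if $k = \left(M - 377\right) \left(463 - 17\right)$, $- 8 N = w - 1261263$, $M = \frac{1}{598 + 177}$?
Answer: $\frac{1780760359}{3100} \approx 5.7444 \cdot 10^{5}$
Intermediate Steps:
$M = \frac{1}{775} \approx 0.0012903$
$Y = 386873$ ($Y = -523884 + 910757 = 386873$)
$N = \frac{1422829}{4}$ ($N = - \frac{-1584395 - 1261263}{8} = \left(- \frac{1}{8}\right) \left(-2845658\right) = \frac{1422829}{4} \approx 3.5571 \cdot 10^{5}$)
$k = - \frac{130309604}{775}$ ($k = \left(\frac{1}{775} - 377\right) \left(463 - 17\right) = \left(- \frac{292174}{775}\right) 446 = - \frac{130309604}{775} \approx -1.6814 \cdot 10^{5}$)
$\left(N + k\right) + Y = \left(\frac{1422829}{4} - \frac{130309604}{775}\right) + 386873 = \frac{581454059}{3100} + 386873 = \frac{1780760359}{3100}$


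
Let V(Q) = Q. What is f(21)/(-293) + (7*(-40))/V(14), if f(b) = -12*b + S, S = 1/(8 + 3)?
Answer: -61689/3223 ≈ -19.140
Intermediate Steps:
S = 1/11 ≈ 0.090909
f(b) = 1/11 - 12*b (f(b) = -12*b + 1/11 = 1/11 - 12*b)
f(21)/(-293) + (7*(-40))/V(14) = (1/11 - 12*21)/(-293) + (7*(-40))/14 = (1/11 - 252)*(-1/293) - 280*1/14 = -2771/11*(-1/293) - 20 = 2771/3223 - 20 = -61689/3223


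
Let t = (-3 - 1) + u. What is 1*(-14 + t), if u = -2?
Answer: -20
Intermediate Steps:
t = -6 (t = (-3 - 1) - 2 = -4 - 2 = -6)
1*(-14 + t) = 1*(-14 - 6) = 1*(-20) = -20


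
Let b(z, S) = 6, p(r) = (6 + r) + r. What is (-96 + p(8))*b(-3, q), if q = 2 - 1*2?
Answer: -444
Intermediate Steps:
p(r) = 6 + 2*r
q = 0 (q = 2 - 2 = 0)
(-96 + p(8))*b(-3, q) = (-96 + (6 + 2*8))*6 = (-96 + (6 + 16))*6 = (-96 + 22)*6 = -74*6 = -444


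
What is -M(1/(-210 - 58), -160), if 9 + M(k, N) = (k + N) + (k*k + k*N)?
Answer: 12095643/71824 ≈ 168.41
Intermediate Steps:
M(k, N) = -9 + N + k + k² + N*k (M(k, N) = -9 + ((k + N) + (k*k + k*N)) = -9 + ((N + k) + (k² + N*k)) = -9 + (N + k + k² + N*k) = -9 + N + k + k² + N*k)
-M(1/(-210 - 58), -160) = -(-9 - 160 + 1/(-210 - 58) + (1/(-210 - 58))² - 160/(-210 - 58)) = -(-9 - 160 + 1/(-268) + (1/(-268))² - 160/(-268)) = -(-9 - 160 - 1/268 + (-1/268)² - 160*(-1/268)) = -(-9 - 160 - 1/268 + 1/71824 + 40/67) = -1*(-12095643/71824) = 12095643/71824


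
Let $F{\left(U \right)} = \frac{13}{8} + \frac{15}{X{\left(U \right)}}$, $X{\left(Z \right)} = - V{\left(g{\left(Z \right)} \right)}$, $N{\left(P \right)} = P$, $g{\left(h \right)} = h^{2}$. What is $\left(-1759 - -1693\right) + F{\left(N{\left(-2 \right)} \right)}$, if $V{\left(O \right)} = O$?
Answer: $- \frac{545}{8} \approx -68.125$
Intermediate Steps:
$X{\left(Z \right)} = - Z^{2}$
$F{\left(U \right)} = \frac{13}{8} - \frac{15}{U^{2}}$ ($F{\left(U \right)} = \frac{13}{8} + \frac{15}{\left(-1\right) U^{2}} = 13 \cdot \frac{1}{8} + 15 \left(- \frac{1}{U^{2}}\right) = \frac{13}{8} - \frac{15}{U^{2}}$)
$\left(-1759 - -1693\right) + F{\left(N{\left(-2 \right)} \right)} = \left(-1759 - -1693\right) + \left(\frac{13}{8} - \frac{15}{4}\right) = \left(-1759 + 1693\right) + \left(\frac{13}{8} - \frac{15}{4}\right) = -66 + \left(\frac{13}{8} - \frac{15}{4}\right) = -66 - \frac{17}{8} = - \frac{545}{8}$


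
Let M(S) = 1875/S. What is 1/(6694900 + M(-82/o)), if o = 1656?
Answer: 41/272938400 ≈ 1.5022e-7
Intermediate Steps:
1/(6694900 + M(-82/o)) = 1/(6694900 + 1875/((-82/1656))) = 1/(6694900 + 1875/((-82*1/1656))) = 1/(6694900 + 1875/(-41/828)) = 1/(6694900 + 1875*(-828/41)) = 1/(6694900 - 1552500/41) = 1/(272938400/41) = 41/272938400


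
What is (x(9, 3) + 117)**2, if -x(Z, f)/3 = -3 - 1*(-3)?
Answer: 13689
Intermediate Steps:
x(Z, f) = 0 (x(Z, f) = -3*(-3 - 1*(-3)) = -3*(-3 + 3) = -3*0 = 0)
(x(9, 3) + 117)**2 = (0 + 117)**2 = 117**2 = 13689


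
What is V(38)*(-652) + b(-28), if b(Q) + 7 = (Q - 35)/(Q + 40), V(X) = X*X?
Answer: -3766001/4 ≈ -9.4150e+5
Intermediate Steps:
V(X) = X²
b(Q) = -7 + (-35 + Q)/(40 + Q) (b(Q) = -7 + (Q - 35)/(Q + 40) = -7 + (-35 + Q)/(40 + Q))
V(38)*(-652) + b(-28) = 38²*(-652) + 3*(-105 - 2*(-28))/(40 - 28) = 1444*(-652) + 3*(-105 + 56)/12 = -941488 + 3*(1/12)*(-49) = -941488 - 49/4 = -3766001/4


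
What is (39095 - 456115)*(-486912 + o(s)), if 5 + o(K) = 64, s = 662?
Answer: 203027438060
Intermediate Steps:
o(K) = 59 (o(K) = -5 + 64 = 59)
(39095 - 456115)*(-486912 + o(s)) = (39095 - 456115)*(-486912 + 59) = -417020*(-486853) = 203027438060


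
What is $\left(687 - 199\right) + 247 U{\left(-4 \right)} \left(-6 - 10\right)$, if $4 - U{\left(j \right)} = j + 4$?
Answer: $-15320$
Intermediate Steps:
$U{\left(j \right)} = - j$ ($U{\left(j \right)} = 4 - \left(j + 4\right) = 4 - \left(4 + j\right) = - j$)
$\left(687 - 199\right) + 247 U{\left(-4 \right)} \left(-6 - 10\right) = \left(687 - 199\right) + 247 \left(-1\right) \left(-4\right) \left(-6 - 10\right) = \left(687 - 199\right) + 247 \cdot 4 \left(-16\right) = 488 + 247 \left(-64\right) = 488 - 15808 = -15320$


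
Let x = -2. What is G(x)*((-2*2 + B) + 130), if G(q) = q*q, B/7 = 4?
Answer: 616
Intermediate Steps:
B = 28 (B = 7*4 = 28)
G(q) = q²
G(x)*((-2*2 + B) + 130) = (-2)²*((-2*2 + 28) + 130) = 4*((-4 + 28) + 130) = 4*(24 + 130) = 4*154 = 616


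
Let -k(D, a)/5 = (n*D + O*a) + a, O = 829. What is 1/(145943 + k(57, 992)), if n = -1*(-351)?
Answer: -1/4070892 ≈ -2.4565e-7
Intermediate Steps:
n = 351
k(D, a) = -4150*a - 1755*D (k(D, a) = -5*((351*D + 829*a) + a) = -5*(351*D + 830*a) = -4150*a - 1755*D)
1/(145943 + k(57, 992)) = 1/(145943 + (-4150*992 - 1755*57)) = 1/(145943 + (-4116800 - 100035)) = 1/(145943 - 4216835) = 1/(-4070892) = -1/4070892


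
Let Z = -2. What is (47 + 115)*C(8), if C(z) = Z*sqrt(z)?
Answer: -648*sqrt(2) ≈ -916.41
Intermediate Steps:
C(z) = -2*sqrt(z)
(47 + 115)*C(8) = (47 + 115)*(-4*sqrt(2)) = 162*(-4*sqrt(2)) = -648*sqrt(2)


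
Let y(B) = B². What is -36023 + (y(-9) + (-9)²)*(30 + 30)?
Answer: -26303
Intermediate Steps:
-36023 + (y(-9) + (-9)²)*(30 + 30) = -36023 + ((-9)² + (-9)²)*(30 + 30) = -36023 + (81 + 81)*60 = -36023 + 162*60 = -36023 + 9720 = -26303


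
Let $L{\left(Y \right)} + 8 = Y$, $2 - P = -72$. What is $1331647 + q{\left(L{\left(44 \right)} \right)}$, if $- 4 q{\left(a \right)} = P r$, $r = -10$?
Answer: $1331832$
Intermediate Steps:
$P = 74$ ($P = 2 - -72 = 2 + 72 = 74$)
$L{\left(Y \right)} = -8 + Y$
$q{\left(a \right)} = 185$ ($q{\left(a \right)} = - \frac{74 \left(-10\right)}{4} = \left(- \frac{1}{4}\right) \left(-740\right) = 185$)
$1331647 + q{\left(L{\left(44 \right)} \right)} = 1331647 + 185 = 1331832$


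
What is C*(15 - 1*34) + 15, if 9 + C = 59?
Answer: -935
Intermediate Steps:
C = 50 (C = -9 + 59 = 50)
C*(15 - 1*34) + 15 = 50*(15 - 1*34) + 15 = 50*(15 - 34) + 15 = 50*(-19) + 15 = -950 + 15 = -935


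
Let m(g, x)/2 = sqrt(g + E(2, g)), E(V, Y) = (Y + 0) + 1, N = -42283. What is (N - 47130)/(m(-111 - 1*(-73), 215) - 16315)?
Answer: 291754619/53235905 + 178826*I*sqrt(3)/53235905 ≈ 5.4804 + 0.0058182*I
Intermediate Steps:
E(V, Y) = 1 + Y (E(V, Y) = Y + 1 = 1 + Y)
m(g, x) = 2*sqrt(1 + 2*g) (m(g, x) = 2*sqrt(g + (1 + g)) = 2*sqrt(1 + 2*g))
(N - 47130)/(m(-111 - 1*(-73), 215) - 16315) = (-42283 - 47130)/(2*sqrt(1 + 2*(-111 - 1*(-73))) - 16315) = -89413/(2*sqrt(1 + 2*(-111 + 73)) - 16315) = -89413/(2*sqrt(1 + 2*(-38)) - 16315) = -89413/(2*sqrt(1 - 76) - 16315) = -89413/(2*sqrt(-75) - 16315) = -89413/(2*(5*I*sqrt(3)) - 16315) = -89413/(10*I*sqrt(3) - 16315) = -89413/(-16315 + 10*I*sqrt(3))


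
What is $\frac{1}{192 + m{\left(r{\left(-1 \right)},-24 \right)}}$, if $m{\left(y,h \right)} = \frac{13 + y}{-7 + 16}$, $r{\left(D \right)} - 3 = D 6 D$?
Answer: $\frac{9}{1750} \approx 0.0051429$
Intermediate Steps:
$r{\left(D \right)} = 3 + 6 D^{2}$ ($r{\left(D \right)} = 3 + D 6 D = 3 + 6 D D = 3 + 6 D^{2}$)
$m{\left(y,h \right)} = \frac{13}{9} + \frac{y}{9}$ ($m{\left(y,h \right)} = \frac{13 + y}{9} = \left(13 + y\right) \frac{1}{9} = \frac{13}{9} + \frac{y}{9}$)
$\frac{1}{192 + m{\left(r{\left(-1 \right)},-24 \right)}} = \frac{1}{192 + \left(\frac{13}{9} + \frac{3 + 6 \left(-1\right)^{2}}{9}\right)} = \frac{1}{192 + \left(\frac{13}{9} + \frac{3 + 6 \cdot 1}{9}\right)} = \frac{1}{192 + \left(\frac{13}{9} + \frac{3 + 6}{9}\right)} = \frac{1}{192 + \left(\frac{13}{9} + \frac{1}{9} \cdot 9\right)} = \frac{1}{192 + \left(\frac{13}{9} + 1\right)} = \frac{1}{192 + \frac{22}{9}} = \frac{1}{\frac{1750}{9}} = \frac{9}{1750}$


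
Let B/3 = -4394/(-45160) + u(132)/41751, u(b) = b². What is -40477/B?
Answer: -4239909891740/161720289 ≈ -26218.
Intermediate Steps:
B = 161720289/104748620 (B = 3*(-4394/(-45160) + 132²/41751) = 3*(-4394*(-1/45160) + 17424*(1/41751)) = 3*(2197/22580 + 1936/4639) = 3*(53906763/104748620) = 161720289/104748620 ≈ 1.5439)
-40477/B = -40477/161720289/104748620 = -40477*104748620/161720289 = -4239909891740/161720289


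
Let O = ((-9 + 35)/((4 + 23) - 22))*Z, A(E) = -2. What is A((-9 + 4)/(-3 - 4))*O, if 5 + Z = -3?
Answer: 416/5 ≈ 83.200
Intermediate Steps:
Z = -8 (Z = -5 - 3 = -8)
O = -208/5 (O = ((-9 + 35)/((4 + 23) - 22))*(-8) = (26/(27 - 22))*(-8) = (26/5)*(-8) = -208/5 ≈ -41.600)
A((-9 + 4)/(-3 - 4))*O = -2*(-208/5) = 416/5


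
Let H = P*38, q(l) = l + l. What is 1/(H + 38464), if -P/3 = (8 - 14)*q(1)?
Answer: 1/39832 ≈ 2.5105e-5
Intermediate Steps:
q(l) = 2*l
P = 36 (P = -3*(8 - 14)*2*1 = -(-18)*2 = -3*(-12) = 36)
H = 1368 (H = 36*38 = 1368)
1/(H + 38464) = 1/(1368 + 38464) = 1/39832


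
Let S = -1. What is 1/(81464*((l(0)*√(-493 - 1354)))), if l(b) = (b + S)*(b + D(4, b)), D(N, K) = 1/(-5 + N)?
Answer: -I*√1847/150464008 ≈ -2.8563e-7*I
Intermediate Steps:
l(b) = (-1 + b)² (l(b) = (b - 1)*(b + 1/(-5 + 4)) = (-1 + b)*(b + 1/(-1)) = (-1 + b)*(b - 1) = (-1 + b)*(-1 + b) = (-1 + b)²)
1/(81464*((l(0)*√(-493 - 1354)))) = 1/(81464*(((1 + 0² - 2*0)*√(-493 - 1354)))) = 1/(81464*(((1 + 0 + 0)*√(-1847)))) = 1/(81464*((1*(I*√1847)))) = 1/(81464*((I*√1847))) = (-I*√1847/1847)/81464 = -I*√1847/150464008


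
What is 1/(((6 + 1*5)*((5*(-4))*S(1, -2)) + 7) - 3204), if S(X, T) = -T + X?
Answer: -1/3857 ≈ -0.00025927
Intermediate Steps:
S(X, T) = X - T
1/(((6 + 1*5)*((5*(-4))*S(1, -2)) + 7) - 3204) = 1/(((6 + 1*5)*((5*(-4))*(1 - 1*(-2))) + 7) - 3204) = 1/(((6 + 5)*(-20*(1 + 2)) + 7) - 3204) = 1/((11*(-20*3) + 7) - 3204) = 1/((11*(-60) + 7) - 3204) = 1/((-660 + 7) - 3204) = 1/(-653 - 3204) = 1/(-3857) = -1/3857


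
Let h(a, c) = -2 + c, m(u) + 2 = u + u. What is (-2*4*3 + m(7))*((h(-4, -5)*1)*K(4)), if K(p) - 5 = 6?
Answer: 924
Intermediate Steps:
K(p) = 11 (K(p) = 5 + 6 = 11)
m(u) = -2 + 2*u (m(u) = -2 + (u + u) = -2 + 2*u)
(-2*4*3 + m(7))*((h(-4, -5)*1)*K(4)) = (-2*4*3 + (-2 + 2*7))*(((-2 - 5)*1)*11) = (-8*3 + (-2 + 14))*(-7*1*11) = (-24 + 12)*(-7*11) = -12*(-77) = 924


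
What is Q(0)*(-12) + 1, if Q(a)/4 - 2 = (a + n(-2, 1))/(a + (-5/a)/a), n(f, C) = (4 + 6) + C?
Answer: -95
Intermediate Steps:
n(f, C) = 10 + C
Q(a) = 8 + 4*(11 + a)/(a - 5/a²) (Q(a) = 8 + 4*((a + (10 + 1))/(a + (-5/a)/a)) = 8 + 4*((a + 11)/(a - 5/a²)) = 8 + 4*((11 + a)/(a - 5/a²)) = 8 + 4*(11 + a)/(a - 5/a²))
Q(0)*(-12) + 1 = (4*(-10 + 3*0³ + 11*0²)/(-5 + 0³))*(-12) + 1 = (4*(-10 + 3*0 + 11*0)/(-5 + 0))*(-12) + 1 = (4*(-10 + 0 + 0)/(-5))*(-12) + 1 = (4*(-⅕)*(-10))*(-12) + 1 = 8*(-12) + 1 = -96 + 1 = -95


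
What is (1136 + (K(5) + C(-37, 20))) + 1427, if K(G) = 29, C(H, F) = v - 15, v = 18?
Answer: 2595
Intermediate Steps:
C(H, F) = 3 (C(H, F) = 18 - 15 = 3)
(1136 + (K(5) + C(-37, 20))) + 1427 = (1136 + (29 + 3)) + 1427 = (1136 + 32) + 1427 = 1168 + 1427 = 2595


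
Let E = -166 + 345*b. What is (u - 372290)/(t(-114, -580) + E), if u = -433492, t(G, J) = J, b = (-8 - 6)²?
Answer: -402891/33437 ≈ -12.049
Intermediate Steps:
b = 196 (b = (-14)² = 196)
E = 67454 (E = -166 + 345*196 = -166 + 67620 = 67454)
(u - 372290)/(t(-114, -580) + E) = (-433492 - 372290)/(-580 + 67454) = -805782/66874 = -805782*1/66874 = -402891/33437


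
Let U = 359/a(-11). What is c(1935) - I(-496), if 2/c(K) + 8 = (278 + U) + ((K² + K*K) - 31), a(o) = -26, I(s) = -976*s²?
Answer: 46751065455226932/194705555 ≈ 2.4011e+8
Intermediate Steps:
U = -359/26 (U = 359/(-26) = 359*(-1/26) = -359/26 ≈ -13.808)
c(K) = 2/(5855/26 + 2*K²) (c(K) = 2/(-8 + ((278 - 359/26) + ((K² + K*K) - 31))) = 2/(-8 + (6869/26 + ((K² + K²) - 31))) = 2/(-8 + (6869/26 + (2*K² - 31))) = 2/(-8 + (6869/26 + (-31 + 2*K²))) = 2/(-8 + (6063/26 + 2*K²)) = 2/(5855/26 + 2*K²))
c(1935) - I(-496) = 52/(5855 + 52*1935²) - (-976)*(-496)² = 52/(5855 + 52*3744225) - (-976)*246016 = 52/(5855 + 194699700) - 1*(-240111616) = 52/194705555 + 240111616 = 46751065455226932/194705555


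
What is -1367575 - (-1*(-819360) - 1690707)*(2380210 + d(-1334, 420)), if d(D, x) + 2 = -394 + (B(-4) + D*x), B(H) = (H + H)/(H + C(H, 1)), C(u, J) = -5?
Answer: 4756334697761/3 ≈ 1.5854e+12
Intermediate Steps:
B(H) = 2*H/(-5 + H) (B(H) = (H + H)/(H - 5) = (2*H)/(-5 + H) = 2*H/(-5 + H))
d(D, x) = -3556/9 + D*x (d(D, x) = -2 + (-394 + (2*(-4)/(-5 - 4) + D*x)) = -2 + (-394 + (2*(-4)/(-9) + D*x)) = -2 + (-394 + (2*(-4)*(-⅑) + D*x)) = -2 + (-394 + (8/9 + D*x)) = -2 + (-3538/9 + D*x) = -3556/9 + D*x)
-1367575 - (-1*(-819360) - 1690707)*(2380210 + d(-1334, 420)) = -1367575 - (-1*(-819360) - 1690707)*(2380210 + (-3556/9 - 1334*420)) = -1367575 - (819360 - 1690707)*(2380210 + (-3556/9 - 560280)) = -1367575 - (-871347)*(2380210 - 5046076/9) = -1367575 - (-871347)*16375814/9 = -1367575 - 1*(-4756338800486/3) = -1367575 + 4756338800486/3 = 4756334697761/3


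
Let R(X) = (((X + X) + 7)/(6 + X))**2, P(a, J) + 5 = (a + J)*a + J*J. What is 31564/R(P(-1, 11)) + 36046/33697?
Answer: 13343679084958/1616141817 ≈ 8256.5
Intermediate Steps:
P(a, J) = -5 + J**2 + a*(J + a) (P(a, J) = -5 + ((a + J)*a + J*J) = -5 + ((J + a)*a + J**2) = -5 + (a*(J + a) + J**2) = -5 + (J**2 + a*(J + a)) = -5 + J**2 + a*(J + a))
R(X) = (7 + 2*X)**2/(6 + X)**2 (R(X) = ((2*X + 7)/(6 + X))**2 = ((7 + 2*X)/(6 + X))**2 = (7 + 2*X)**2/(6 + X)**2)
31564/R(P(-1, 11)) + 36046/33697 = 31564/(((7 + 2*(-5 + 11**2 + (-1)**2 + 11*(-1)))**2/(6 + (-5 + 11**2 + (-1)**2 + 11*(-1)))**2)) + 36046/33697 = 31564/(((7 + 2*(-5 + 121 + 1 - 11))**2/(6 + (-5 + 121 + 1 - 11))**2)) + 36046*(1/33697) = 31564/(((7 + 2*106)**2/(6 + 106)**2)) + 36046/33697 = 31564/(((7 + 212)**2/112**2)) + 36046/33697 = 31564/(((1/12544)*219**2)) + 36046/33697 = 31564/(((1/12544)*47961)) + 36046/33697 = 31564/(47961/12544) + 36046/33697 = 31564*(12544/47961) + 36046/33697 = 395938816/47961 + 36046/33697 = 13343679084958/1616141817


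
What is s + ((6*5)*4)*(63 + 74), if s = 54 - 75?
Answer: 16419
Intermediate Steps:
s = -21
s + ((6*5)*4)*(63 + 74) = -21 + ((6*5)*4)*(63 + 74) = -21 + (30*4)*137 = -21 + 120*137 = -21 + 16440 = 16419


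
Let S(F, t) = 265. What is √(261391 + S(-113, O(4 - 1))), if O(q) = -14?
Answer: 2*√65414 ≈ 511.52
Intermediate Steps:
√(261391 + S(-113, O(4 - 1))) = √(261391 + 265) = √261656 = 2*√65414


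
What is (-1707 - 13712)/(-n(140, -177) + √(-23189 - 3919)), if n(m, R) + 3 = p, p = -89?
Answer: -354637/8893 + 46257*I*√753/17786 ≈ -39.878 + 71.367*I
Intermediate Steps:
n(m, R) = -92 (n(m, R) = -3 - 89 = -92)
(-1707 - 13712)/(-n(140, -177) + √(-23189 - 3919)) = (-1707 - 13712)/(-1*(-92) + √(-23189 - 3919)) = -15419/(92 + √(-27108)) = -15419/(92 + 6*I*√753)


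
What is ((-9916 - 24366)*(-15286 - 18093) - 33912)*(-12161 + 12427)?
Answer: 304374480956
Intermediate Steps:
((-9916 - 24366)*(-15286 - 18093) - 33912)*(-12161 + 12427) = (-34282*(-33379) - 33912)*266 = (1144298878 - 33912)*266 = 1144264966*266 = 304374480956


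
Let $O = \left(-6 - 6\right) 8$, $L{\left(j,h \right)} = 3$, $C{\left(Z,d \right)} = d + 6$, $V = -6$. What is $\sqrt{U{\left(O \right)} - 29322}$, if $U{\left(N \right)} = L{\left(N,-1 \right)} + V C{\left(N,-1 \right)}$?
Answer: $3 i \sqrt{3261} \approx 171.32 i$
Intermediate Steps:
$C{\left(Z,d \right)} = 6 + d$
$O = -96$ ($O = \left(-12\right) 8 = -96$)
$U{\left(N \right)} = -27$ ($U{\left(N \right)} = 3 - 6 \left(6 - 1\right) = 3 - 30 = -27$)
$\sqrt{U{\left(O \right)} - 29322} = \sqrt{-27 - 29322} = \sqrt{-29349} = 3 i \sqrt{3261}$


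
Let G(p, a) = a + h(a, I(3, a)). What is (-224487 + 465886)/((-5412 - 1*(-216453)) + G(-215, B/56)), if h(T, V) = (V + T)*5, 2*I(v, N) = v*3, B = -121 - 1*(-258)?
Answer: 6759172/5910189 ≈ 1.1436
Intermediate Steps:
B = 137 (B = -121 + 258 = 137)
I(v, N) = 3*v/2 (I(v, N) = (v*3)/2 = (3*v)/2 = 3*v/2)
h(T, V) = 5*T + 5*V (h(T, V) = (T + V)*5 = 5*T + 5*V)
G(p, a) = 45/2 + 6*a (G(p, a) = a + (5*a + 5*((3/2)*3)) = a + (5*a + 5*(9/2)) = a + (5*a + 45/2) = a + (45/2 + 5*a) = 45/2 + 6*a)
(-224487 + 465886)/((-5412 - 1*(-216453)) + G(-215, B/56)) = (-224487 + 465886)/((-5412 - 1*(-216453)) + (45/2 + 6*(137/56))) = 241399/((-5412 + 216453) + (45/2 + 6*(137*(1/56)))) = 241399/(211041 + (45/2 + 6*(137/56))) = 241399/(211041 + (45/2 + 411/28)) = 241399/(211041 + 1041/28) = 241399/(5910189/28) = 241399*(28/5910189) = 6759172/5910189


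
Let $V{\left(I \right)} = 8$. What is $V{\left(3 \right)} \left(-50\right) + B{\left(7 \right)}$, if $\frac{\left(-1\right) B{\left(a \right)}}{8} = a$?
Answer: $-456$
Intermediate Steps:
$B{\left(a \right)} = - 8 a$
$V{\left(3 \right)} \left(-50\right) + B{\left(7 \right)} = 8 \left(-50\right) - 56 = -400 - 56 = -456$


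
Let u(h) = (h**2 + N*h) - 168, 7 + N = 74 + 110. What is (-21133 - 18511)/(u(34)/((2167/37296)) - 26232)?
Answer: -21477137/51112758 ≈ -0.42019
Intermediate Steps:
N = 177 (N = -7 + (74 + 110) = -7 + 184 = 177)
u(h) = -168 + h**2 + 177*h (u(h) = (h**2 + 177*h) - 168 = -168 + h**2 + 177*h)
(-21133 - 18511)/(u(34)/((2167/37296)) - 26232) = (-21133 - 18511)/((-168 + 34**2 + 177*34)/((2167/37296)) - 26232) = -39644/((-168 + 1156 + 6018)/((2167*(1/37296))) - 26232) = -39644/(7006/(2167/37296) - 26232) = -39644/(7006*(37296/2167) - 26232) = -39644/(261295776/2167 - 26232) = -39644/204451032/2167 = -39644*2167/204451032 = -21477137/51112758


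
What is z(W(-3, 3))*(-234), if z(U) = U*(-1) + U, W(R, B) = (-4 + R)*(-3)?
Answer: 0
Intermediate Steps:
W(R, B) = 12 - 3*R
z(U) = 0 (z(U) = -U + U = 0)
z(W(-3, 3))*(-234) = 0*(-234) = 0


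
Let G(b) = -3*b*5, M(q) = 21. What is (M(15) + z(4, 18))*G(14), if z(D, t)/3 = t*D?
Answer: -49770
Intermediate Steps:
z(D, t) = 3*D*t (z(D, t) = 3*(t*D) = 3*(D*t) = 3*D*t)
G(b) = -15*b
(M(15) + z(4, 18))*G(14) = (21 + 3*4*18)*(-15*14) = (21 + 216)*(-210) = 237*(-210) = -49770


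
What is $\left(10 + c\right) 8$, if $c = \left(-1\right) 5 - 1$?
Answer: $32$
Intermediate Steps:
$c = -6$ ($c = -5 - 1 = -6$)
$\left(10 + c\right) 8 = \left(10 - 6\right) 8 = 4 \cdot 8 = 32$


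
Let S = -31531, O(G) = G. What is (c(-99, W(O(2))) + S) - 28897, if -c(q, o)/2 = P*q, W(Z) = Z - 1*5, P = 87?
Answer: -43202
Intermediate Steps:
W(Z) = -5 + Z (W(Z) = Z - 5 = -5 + Z)
c(q, o) = -174*q
(c(-99, W(O(2))) + S) - 28897 = (-174*(-99) - 31531) - 28897 = (17226 - 31531) - 28897 = -14305 - 28897 = -43202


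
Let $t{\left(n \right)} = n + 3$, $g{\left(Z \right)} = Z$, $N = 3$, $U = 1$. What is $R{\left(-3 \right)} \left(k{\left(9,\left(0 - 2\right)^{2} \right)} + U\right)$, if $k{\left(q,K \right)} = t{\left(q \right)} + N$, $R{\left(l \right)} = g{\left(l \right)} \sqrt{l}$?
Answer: $- 48 i \sqrt{3} \approx - 83.138 i$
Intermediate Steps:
$t{\left(n \right)} = 3 + n$
$R{\left(l \right)} = l^{\frac{3}{2}}$ ($R{\left(l \right)} = l \sqrt{l} = l^{\frac{3}{2}}$)
$k{\left(q,K \right)} = 6 + q$ ($k{\left(q,K \right)} = \left(3 + q\right) + 3 = 6 + q$)
$R{\left(-3 \right)} \left(k{\left(9,\left(0 - 2\right)^{2} \right)} + U\right) = \left(-3\right)^{\frac{3}{2}} \left(\left(6 + 9\right) + 1\right) = - 3 i \sqrt{3} \left(15 + 1\right) = - 3 i \sqrt{3} \cdot 16 = - 48 i \sqrt{3}$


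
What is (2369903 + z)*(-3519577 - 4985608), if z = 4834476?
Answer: -61274576205115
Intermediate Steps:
(2369903 + z)*(-3519577 - 4985608) = (2369903 + 4834476)*(-3519577 - 4985608) = 7204379*(-8505185) = -61274576205115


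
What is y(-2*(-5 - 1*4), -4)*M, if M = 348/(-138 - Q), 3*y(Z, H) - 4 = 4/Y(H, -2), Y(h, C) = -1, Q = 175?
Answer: 0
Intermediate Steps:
y(Z, H) = 0 (y(Z, H) = 4/3 + (4/(-1))/3 = 4/3 + (4*(-1))/3 = 4/3 + (⅓)*(-4) = 4/3 - 4/3 = 0)
M = -348/313 (M = 348/(-138 - 1*175) = 348/(-138 - 175) = 348/(-313) = 348*(-1/313) = -348/313 ≈ -1.1118)
y(-2*(-5 - 1*4), -4)*M = 0*(-348/313) = 0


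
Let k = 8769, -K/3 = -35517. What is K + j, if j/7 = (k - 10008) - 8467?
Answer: 38609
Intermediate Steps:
K = 106551 (K = -3*(-35517) = 106551)
j = -67942 (j = 7*((8769 - 10008) - 8467) = 7*(-1239 - 8467) = 7*(-9706) = -67942)
K + j = 106551 - 67942 = 38609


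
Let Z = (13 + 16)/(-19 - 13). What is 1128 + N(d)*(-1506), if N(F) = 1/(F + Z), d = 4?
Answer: 21160/33 ≈ 641.21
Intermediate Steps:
Z = -29/32 (Z = 29/(-32) = 29*(-1/32) = -29/32 ≈ -0.90625)
N(F) = 1/(-29/32 + F) (N(F) = 1/(F - 29/32) = 1/(-29/32 + F))
1128 + N(d)*(-1506) = 1128 + (32/(-29 + 32*4))*(-1506) = 1128 + (32/(-29 + 128))*(-1506) = 1128 + (32/99)*(-1506) = 1128 - 16064/33 = 21160/33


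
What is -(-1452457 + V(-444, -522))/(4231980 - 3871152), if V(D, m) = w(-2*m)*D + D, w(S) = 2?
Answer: 1453789/360828 ≈ 4.0290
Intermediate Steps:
V(D, m) = 3*D (V(D, m) = 2*D + D = 3*D)
-(-1452457 + V(-444, -522))/(4231980 - 3871152) = -(-1452457 + 3*(-444))/(4231980 - 3871152) = -(-1452457 - 1332)/360828 = -(-1453789)/360828 = -1*(-1453789/360828) = 1453789/360828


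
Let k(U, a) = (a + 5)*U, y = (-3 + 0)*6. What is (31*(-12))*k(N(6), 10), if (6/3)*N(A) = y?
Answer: 50220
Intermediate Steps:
y = -18 (y = -3*6 = -18)
N(A) = -9 (N(A) = (1/2)*(-18) = -9)
k(U, a) = U*(5 + a) (k(U, a) = (5 + a)*U = U*(5 + a))
(31*(-12))*k(N(6), 10) = (31*(-12))*(-9*(5 + 10)) = -(-3348)*15 = -372*(-135) = 50220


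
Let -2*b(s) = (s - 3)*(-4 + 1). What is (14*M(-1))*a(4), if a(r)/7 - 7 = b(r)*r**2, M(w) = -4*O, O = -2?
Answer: 24304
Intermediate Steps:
M(w) = 8 (M(w) = -4*(-2) = 8)
b(s) = -9/2 + 3*s/2 (b(s) = -(s - 3)*(-4 + 1)/2 = -(-3 + s)*(-3)/2 = -(9 - 3*s)/2 = -9/2 + 3*s/2)
a(r) = 49 + 7*r**2*(-9/2 + 3*r/2) (a(r) = 49 + 7*((-9/2 + 3*r/2)*r**2) = 49 + 7*(r**2*(-9/2 + 3*r/2)) = 49 + 7*r**2*(-9/2 + 3*r/2))
(14*M(-1))*a(4) = (14*8)*(49 + (21/2)*4**2*(-3 + 4)) = 112*(49 + (21/2)*16*1) = 112*(49 + 168) = 112*217 = 24304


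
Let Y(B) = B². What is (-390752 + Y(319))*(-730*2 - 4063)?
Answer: 1596097293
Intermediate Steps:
(-390752 + Y(319))*(-730*2 - 4063) = (-390752 + 319²)*(-730*2 - 4063) = (-390752 + 101761)*(-1460 - 4063) = -288991*(-5523) = 1596097293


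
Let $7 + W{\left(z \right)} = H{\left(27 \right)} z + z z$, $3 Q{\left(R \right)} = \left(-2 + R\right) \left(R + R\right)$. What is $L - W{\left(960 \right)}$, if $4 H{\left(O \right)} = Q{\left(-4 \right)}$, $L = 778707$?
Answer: $-146726$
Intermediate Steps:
$Q{\left(R \right)} = \frac{2 R \left(-2 + R\right)}{3}$ ($Q{\left(R \right)} = \frac{\left(-2 + R\right) \left(R + R\right)}{3} = \frac{\left(-2 + R\right) 2 R}{3} = \frac{2 R \left(-2 + R\right)}{3}$)
$H{\left(O \right)} = 4$ ($H{\left(O \right)} = \frac{\frac{2}{3} \left(-4\right) \left(-2 - 4\right)}{4} = \frac{\frac{2}{3} \left(-4\right) \left(-6\right)}{4} = \frac{1}{4} \cdot 16 = 4$)
$W{\left(z \right)} = -7 + z^{2} + 4 z$ ($W{\left(z \right)} = -7 + \left(4 z + z z\right) = -7 + \left(4 z + z^{2}\right) = -7 + \left(z^{2} + 4 z\right) = -7 + z^{2} + 4 z$)
$L - W{\left(960 \right)} = 778707 - \left(-7 + 960^{2} + 4 \cdot 960\right) = 778707 - \left(-7 + 921600 + 3840\right) = 778707 - 925433 = -146726$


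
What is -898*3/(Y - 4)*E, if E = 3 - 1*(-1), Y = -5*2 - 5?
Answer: 10776/19 ≈ 567.16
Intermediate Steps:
Y = -15 (Y = -10 - 5 = -15)
E = 4 (E = 3 + 1 = 4)
-898*3/(Y - 4)*E = -898*3/(-15 - 4)*4 = -898*3/(-19)*4 = -898*(-1/19*3)*4 = -(-2694)*4/19 = -898*(-12/19) = 10776/19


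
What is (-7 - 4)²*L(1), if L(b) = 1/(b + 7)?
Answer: 121/8 ≈ 15.125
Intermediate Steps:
L(b) = 1/(7 + b)
(-7 - 4)²*L(1) = (-7 - 4)²/(7 + 1) = (-11)²/8 = 121*(⅛) = 121/8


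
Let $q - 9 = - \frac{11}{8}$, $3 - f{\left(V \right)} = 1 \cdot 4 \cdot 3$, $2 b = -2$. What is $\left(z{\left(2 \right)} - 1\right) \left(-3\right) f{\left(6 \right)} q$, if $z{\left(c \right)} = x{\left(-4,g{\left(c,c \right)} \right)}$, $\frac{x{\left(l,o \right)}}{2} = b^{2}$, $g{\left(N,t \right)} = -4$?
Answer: $\frac{1647}{8} \approx 205.88$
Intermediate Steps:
$b = -1$ ($b = \frac{1}{2} \left(-2\right) = -1$)
$x{\left(l,o \right)} = 2$ ($x{\left(l,o \right)} = 2 \left(-1\right)^{2} = 2 \cdot 1 = 2$)
$z{\left(c \right)} = 2$
$f{\left(V \right)} = -9$ ($f{\left(V \right)} = 3 - 1 \cdot 4 \cdot 3 = 3 - 4 \cdot 3 = 3 - 12 = -9$)
$q = \frac{61}{8}$ ($q = 9 - \frac{11}{8} = \frac{61}{8} \approx 7.625$)
$\left(z{\left(2 \right)} - 1\right) \left(-3\right) f{\left(6 \right)} q = \left(2 - 1\right) \left(-3\right) \left(-9\right) \frac{61}{8} = 1 \left(-3\right) \left(-9\right) \frac{61}{8} = \left(-3\right) \left(-9\right) \frac{61}{8} = 27 \cdot \frac{61}{8} = \frac{1647}{8}$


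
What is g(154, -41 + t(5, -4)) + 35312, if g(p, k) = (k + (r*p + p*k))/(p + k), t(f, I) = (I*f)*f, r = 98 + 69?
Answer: 462919/13 ≈ 35609.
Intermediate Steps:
r = 167
t(f, I) = I*f²
g(p, k) = (k + 167*p + k*p)/(k + p) (g(p, k) = (k + (167*p + p*k))/(p + k) = (k + (167*p + k*p))/(k + p) = (k + 167*p + k*p)/(k + p))
g(154, -41 + t(5, -4)) + 35312 = ((-41 - 4*5²) + 167*154 + (-41 - 4*5²)*154)/((-41 - 4*5²) + 154) + 35312 = ((-41 - 4*25) + 25718 + (-41 - 4*25)*154)/((-41 - 4*25) + 154) + 35312 = ((-41 - 100) + 25718 + (-41 - 100)*154)/((-41 - 100) + 154) + 35312 = (-141 + 25718 - 141*154)/(-141 + 154) + 35312 = (-141 + 25718 - 21714)/13 + 35312 = (1/13)*3863 + 35312 = 3863/13 + 35312 = 462919/13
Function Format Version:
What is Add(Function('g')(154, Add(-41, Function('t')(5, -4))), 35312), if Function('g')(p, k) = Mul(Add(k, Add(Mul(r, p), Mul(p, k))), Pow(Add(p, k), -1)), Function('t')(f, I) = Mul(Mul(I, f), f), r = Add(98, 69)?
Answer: Rational(462919, 13) ≈ 35609.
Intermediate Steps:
r = 167
Function('t')(f, I) = Mul(I, Pow(f, 2))
Function('g')(p, k) = Mul(Pow(Add(k, p), -1), Add(k, Mul(167, p), Mul(k, p))) (Function('g')(p, k) = Mul(Add(k, Add(Mul(167, p), Mul(p, k))), Pow(Add(p, k), -1)) = Mul(Add(k, Add(Mul(167, p), Mul(k, p))), Pow(Add(k, p), -1)) = Mul(Add(k, Mul(167, p), Mul(k, p)), Pow(Add(k, p), -1)) = Mul(Pow(Add(k, p), -1), Add(k, Mul(167, p), Mul(k, p))))
Add(Function('g')(154, Add(-41, Function('t')(5, -4))), 35312) = Add(Mul(Pow(Add(Add(-41, Mul(-4, Pow(5, 2))), 154), -1), Add(Add(-41, Mul(-4, Pow(5, 2))), Mul(167, 154), Mul(Add(-41, Mul(-4, Pow(5, 2))), 154))), 35312) = Add(Mul(Pow(Add(Add(-41, Mul(-4, 25)), 154), -1), Add(Add(-41, Mul(-4, 25)), 25718, Mul(Add(-41, Mul(-4, 25)), 154))), 35312) = Add(Mul(Pow(Add(Add(-41, -100), 154), -1), Add(Add(-41, -100), 25718, Mul(Add(-41, -100), 154))), 35312) = Add(Mul(Pow(Add(-141, 154), -1), Add(-141, 25718, Mul(-141, 154))), 35312) = Add(Mul(Pow(13, -1), Add(-141, 25718, -21714)), 35312) = Add(Mul(Rational(1, 13), 3863), 35312) = Add(Rational(3863, 13), 35312) = Rational(462919, 13)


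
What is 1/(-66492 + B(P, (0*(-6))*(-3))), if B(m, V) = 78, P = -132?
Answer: -1/66414 ≈ -1.5057e-5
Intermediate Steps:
1/(-66492 + B(P, (0*(-6))*(-3))) = 1/(-66492 + 78) = 1/(-66414) = -1/66414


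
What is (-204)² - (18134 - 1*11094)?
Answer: 34576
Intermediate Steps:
(-204)² - (18134 - 1*11094) = 41616 - (18134 - 11094) = 41616 - 1*7040 = 41616 - 7040 = 34576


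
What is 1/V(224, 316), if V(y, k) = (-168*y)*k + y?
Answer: -1/11891488 ≈ -8.4094e-8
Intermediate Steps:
V(y, k) = y - 168*k*y (V(y, k) = -168*k*y + y = y - 168*k*y)
1/V(224, 316) = 1/(224*(1 - 168*316)) = 1/(224*(1 - 53088)) = 1/(224*(-53087)) = 1/(-11891488) = -1/11891488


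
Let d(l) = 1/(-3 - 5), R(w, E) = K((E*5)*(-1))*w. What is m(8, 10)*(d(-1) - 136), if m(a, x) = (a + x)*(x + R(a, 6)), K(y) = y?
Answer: 1127115/2 ≈ 5.6356e+5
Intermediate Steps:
R(w, E) = -5*E*w (R(w, E) = ((E*5)*(-1))*w = ((5*E)*(-1))*w = (-5*E)*w = -5*E*w)
d(l) = -⅛ (d(l) = 1/(-8) = -⅛)
m(a, x) = (a + x)*(x - 30*a) (m(a, x) = (a + x)*(x - 5*6*a) = (a + x)*(x - 30*a))
m(8, 10)*(d(-1) - 136) = (10² - 30*8² - 29*8*10)*(-⅛ - 136) = (100 - 30*64 - 2320)*(-1089/8) = (100 - 1920 - 2320)*(-1089/8) = -4140*(-1089/8) = 1127115/2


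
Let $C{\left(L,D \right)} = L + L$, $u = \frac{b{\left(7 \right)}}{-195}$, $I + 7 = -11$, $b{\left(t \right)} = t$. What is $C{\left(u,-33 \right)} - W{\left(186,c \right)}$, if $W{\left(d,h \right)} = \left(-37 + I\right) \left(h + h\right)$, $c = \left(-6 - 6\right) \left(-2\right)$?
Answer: $\frac{514786}{195} \approx 2639.9$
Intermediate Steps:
$I = -18$ ($I = -7 - 11 = -18$)
$u = - \frac{7}{195}$ ($u = \frac{7}{-195} = 7 \left(- \frac{1}{195}\right) = - \frac{7}{195} \approx -0.035897$)
$C{\left(L,D \right)} = 2 L$
$c = 24$ ($c = \left(-12\right) \left(-2\right) = 24$)
$W{\left(d,h \right)} = - 110 h$ ($W{\left(d,h \right)} = \left(-37 - 18\right) \left(h + h\right) = - 55 \cdot 2 h = - 110 h$)
$C{\left(u,-33 \right)} - W{\left(186,c \right)} = 2 \left(- \frac{7}{195}\right) - \left(-110\right) 24 = - \frac{14}{195} - -2640 = - \frac{14}{195} + 2640 = \frac{514786}{195}$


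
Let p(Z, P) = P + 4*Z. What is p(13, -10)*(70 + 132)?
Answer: 8484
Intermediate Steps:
p(13, -10)*(70 + 132) = (-10 + 4*13)*(70 + 132) = (-10 + 52)*202 = 42*202 = 8484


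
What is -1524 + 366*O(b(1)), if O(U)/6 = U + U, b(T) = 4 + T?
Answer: 20436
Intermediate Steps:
O(U) = 12*U (O(U) = 6*(U + U) = 6*(2*U) = 12*U)
-1524 + 366*O(b(1)) = -1524 + 366*(12*(4 + 1)) = -1524 + 366*(12*5) = -1524 + 366*60 = -1524 + 21960 = 20436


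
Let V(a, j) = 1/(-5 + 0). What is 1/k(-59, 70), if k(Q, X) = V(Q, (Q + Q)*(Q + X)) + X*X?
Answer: 5/24499 ≈ 0.00020409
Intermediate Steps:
V(a, j) = -⅕ (V(a, j) = 1/(-5) = -⅕)
k(Q, X) = -⅕ + X² (k(Q, X) = -⅕ + X*X = -⅕ + X²)
1/k(-59, 70) = 1/(-⅕ + 70²) = 1/(-⅕ + 4900) = 1/(24499/5) = 5/24499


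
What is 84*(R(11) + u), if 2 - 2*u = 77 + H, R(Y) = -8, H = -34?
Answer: -2394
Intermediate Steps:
u = -41/2 (u = 1 - (77 - 34)/2 = 1 - 1/2*43 = 1 - 43/2 = -41/2 ≈ -20.500)
84*(R(11) + u) = 84*(-8 - 41/2) = 84*(-57/2) = -2394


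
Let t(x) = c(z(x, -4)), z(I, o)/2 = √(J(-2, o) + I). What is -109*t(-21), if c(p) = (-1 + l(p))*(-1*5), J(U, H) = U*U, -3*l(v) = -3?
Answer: 0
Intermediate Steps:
l(v) = 1 (l(v) = -⅓*(-3) = 1)
J(U, H) = U²
z(I, o) = 2*√(4 + I) (z(I, o) = 2*√((-2)² + I) = 2*√(4 + I))
c(p) = 0 (c(p) = (-1 + 1)*(-1*5) = 0*(-5) = 0)
t(x) = 0
-109*t(-21) = -109*0 = 0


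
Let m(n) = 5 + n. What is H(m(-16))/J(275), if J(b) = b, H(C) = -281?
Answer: -281/275 ≈ -1.0218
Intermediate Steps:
H(m(-16))/J(275) = -281/275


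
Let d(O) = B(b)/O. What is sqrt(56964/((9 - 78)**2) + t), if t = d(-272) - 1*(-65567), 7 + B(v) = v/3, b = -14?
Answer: 13*sqrt(8542680081)/4692 ≈ 256.08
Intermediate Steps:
B(v) = -7 + v/3
d(O) = -35/(3*O) (d(O) = (-7 + (1/3)*(-14))/O = (-7 - 14/3)/O = -35/(3*O))
t = 53502707/816 (t = -35/3/(-272) - 1*(-65567) = -35/3*(-1/272) + 65567 = 35/816 + 65567 = 53502707/816 ≈ 65567.)
sqrt(56964/((9 - 78)**2) + t) = sqrt(56964/((9 - 78)**2) + 53502707/816) = sqrt(56964/((-69)**2) + 53502707/816) = sqrt(56964/4761 + 53502707/816) = sqrt(56964*(1/4761) + 53502707/816) = sqrt(18988/1587 + 53502707/816) = sqrt(28308096739/431664) = 13*sqrt(8542680081)/4692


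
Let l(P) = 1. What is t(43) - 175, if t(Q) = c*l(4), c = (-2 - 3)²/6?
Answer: -1025/6 ≈ -170.83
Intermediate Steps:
c = 25/6 (c = (-5)²*(⅙) = 25*(⅙) = 25/6 ≈ 4.1667)
t(Q) = 25/6 (t(Q) = (25/6)*1 = 25/6)
t(43) - 175 = 25/6 - 175 = -1025/6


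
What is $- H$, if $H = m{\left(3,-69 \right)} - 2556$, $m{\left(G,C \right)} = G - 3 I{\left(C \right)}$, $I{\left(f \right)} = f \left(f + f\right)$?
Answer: $31119$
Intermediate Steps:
$I{\left(f \right)} = 2 f^{2}$ ($I{\left(f \right)} = f 2 f = 2 f^{2}$)
$m{\left(G,C \right)} = G - 6 C^{2}$ ($m{\left(G,C \right)} = G - 3 \cdot 2 C^{2} = G - 6 C^{2}$)
$H = -31119$ ($H = \left(3 - 6 \left(-69\right)^{2}\right) - 2556 = \left(3 - 28566\right) - 2556 = -28563 - 2556 = -31119$)
$- H = \left(-1\right) \left(-31119\right) = 31119$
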